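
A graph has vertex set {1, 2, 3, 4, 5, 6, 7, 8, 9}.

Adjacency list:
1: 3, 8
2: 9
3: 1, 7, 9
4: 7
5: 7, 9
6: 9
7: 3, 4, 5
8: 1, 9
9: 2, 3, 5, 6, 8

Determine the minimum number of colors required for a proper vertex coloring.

8 and 9 are adjacent, so at least 2 colors are needed.
2 colors suffice: color red → {1, 7, 9}; color blue → {2, 3, 4, 5, 6, 8}. Each edge has distinct colors on its endpoints.

2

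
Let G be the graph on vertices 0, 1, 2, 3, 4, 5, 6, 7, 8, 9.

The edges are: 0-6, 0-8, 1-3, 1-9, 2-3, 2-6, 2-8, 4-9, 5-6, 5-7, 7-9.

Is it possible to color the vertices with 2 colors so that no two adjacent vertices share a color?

No

The cycle 7-9-1-3-2-6-5-7 has odd length 7, so it cannot be 2-colored; at least 3 colors are needed.
So 2 colors are not enough.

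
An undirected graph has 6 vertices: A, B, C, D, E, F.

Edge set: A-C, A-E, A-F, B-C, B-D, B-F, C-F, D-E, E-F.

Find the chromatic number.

3

A, E, F are mutually adjacent, so at least 3 colors are needed.
3 colors suffice: color 1 → {D, F}; color 2 → {C, E}; color 3 → {A, B}. Every edge joins two different colors.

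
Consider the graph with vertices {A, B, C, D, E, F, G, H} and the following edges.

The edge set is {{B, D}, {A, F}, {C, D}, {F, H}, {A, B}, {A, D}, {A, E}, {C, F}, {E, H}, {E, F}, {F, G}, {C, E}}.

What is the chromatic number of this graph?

3

A, B, D form a triangle, so at least 3 colors are needed.
3 colors suffice: A=2, B=3, C=2, D=1, E=3, F=1, G=2, H=2. No two adjacent vertices share a color.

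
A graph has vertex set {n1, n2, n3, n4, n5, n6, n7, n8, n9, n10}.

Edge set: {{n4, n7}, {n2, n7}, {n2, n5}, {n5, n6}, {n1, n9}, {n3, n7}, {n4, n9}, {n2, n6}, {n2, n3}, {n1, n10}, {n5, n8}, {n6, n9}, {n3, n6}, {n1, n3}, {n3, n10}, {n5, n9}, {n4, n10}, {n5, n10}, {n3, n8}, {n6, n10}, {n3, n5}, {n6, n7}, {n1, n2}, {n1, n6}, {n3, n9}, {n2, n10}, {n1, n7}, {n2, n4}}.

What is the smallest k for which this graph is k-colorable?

n1, n2, n3, n6, n7 form a clique, so at least 5 colors are needed.
5 colors suffice: color 1 → {n3, n4}; color 2 → {n2, n8, n9}; color 3 → {n6}; color 4 → {n1, n5}; color 5 → {n7, n10}. No two adjacent vertices share a color.

5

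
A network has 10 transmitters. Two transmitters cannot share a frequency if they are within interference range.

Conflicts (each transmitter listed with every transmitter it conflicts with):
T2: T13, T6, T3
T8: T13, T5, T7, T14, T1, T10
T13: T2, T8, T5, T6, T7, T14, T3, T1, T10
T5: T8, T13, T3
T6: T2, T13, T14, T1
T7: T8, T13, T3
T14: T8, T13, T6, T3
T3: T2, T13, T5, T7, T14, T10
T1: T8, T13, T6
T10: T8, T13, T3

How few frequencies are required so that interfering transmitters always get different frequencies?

T2, T13, T6 all conflict with each other, so at least 3 frequencies are needed.
3 frequencies suffice: T2=3, T8=2, T13=1, T5=3, T6=2, T7=3, T14=3, T3=2, T1=3, T10=3. Each listed conflict is separated.

3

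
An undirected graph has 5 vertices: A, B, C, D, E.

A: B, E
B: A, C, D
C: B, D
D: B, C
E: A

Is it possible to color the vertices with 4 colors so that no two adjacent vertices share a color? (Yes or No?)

The chromatic number is 3. B, C, D are mutually adjacent, so at least 3 colors are needed.
A valid assignment using 3 colors: A=2, B=1, C=2, D=3, E=1.
Since 4 ≥ 3, a proper 4-coloring certainly exists.

Yes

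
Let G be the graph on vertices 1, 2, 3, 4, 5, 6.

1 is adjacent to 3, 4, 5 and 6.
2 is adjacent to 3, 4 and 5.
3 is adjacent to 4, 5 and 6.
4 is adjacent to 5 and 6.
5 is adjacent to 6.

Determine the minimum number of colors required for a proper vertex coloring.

1, 3, 4, 5, 6 are pairwise adjacent (a clique of size 5), so at least 5 colors are needed.
A valid assignment using 5 colors: 1=d, 2=d, 3=b, 4=c, 5=a, 6=e. Every edge joins two different colors.

5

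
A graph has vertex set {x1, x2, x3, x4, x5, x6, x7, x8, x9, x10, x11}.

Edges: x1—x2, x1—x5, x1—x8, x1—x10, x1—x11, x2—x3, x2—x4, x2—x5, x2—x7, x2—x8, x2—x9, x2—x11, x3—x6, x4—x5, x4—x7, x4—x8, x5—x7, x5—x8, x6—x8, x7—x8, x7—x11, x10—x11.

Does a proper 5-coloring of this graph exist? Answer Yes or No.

Yes

The chromatic number is 5. x2, x4, x5, x7, x8 form a clique, so at least 5 colors are needed.
A valid assignment using 5 colors: x1=yellow, x2=red, x3=blue, x4=purple, x5=green, x6=red, x7=yellow, x8=blue, x9=blue, x10=red, x11=blue.
That is already a proper 5-coloring.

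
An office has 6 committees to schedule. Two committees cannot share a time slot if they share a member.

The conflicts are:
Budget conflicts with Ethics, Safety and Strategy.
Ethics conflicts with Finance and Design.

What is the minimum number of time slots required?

Budget and Safety conflict, so at least 2 time slots are needed.
2 time slots suffice: time slot 1 → {Ethics, Safety, Strategy}; time slot 2 → {Budget, Finance, Design}. Every pair that conflicts lands in different time slots.

2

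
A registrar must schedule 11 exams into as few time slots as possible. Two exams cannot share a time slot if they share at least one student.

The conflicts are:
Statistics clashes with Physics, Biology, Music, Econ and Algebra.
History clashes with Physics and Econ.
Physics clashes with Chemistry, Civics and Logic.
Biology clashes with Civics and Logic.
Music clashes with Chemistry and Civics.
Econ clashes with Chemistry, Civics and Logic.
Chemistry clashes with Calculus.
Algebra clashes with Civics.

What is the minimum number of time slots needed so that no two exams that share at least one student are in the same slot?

2

Statistics and Biology conflict, so at least 2 time slots are needed.
A valid assignment using 2 time slots: Statistics=1, History=1, Physics=2, Biology=2, Music=2, Econ=2, Chemistry=1, Algebra=2, Calculus=2, Civics=1, Logic=1. No two conflicting exams share a time slot.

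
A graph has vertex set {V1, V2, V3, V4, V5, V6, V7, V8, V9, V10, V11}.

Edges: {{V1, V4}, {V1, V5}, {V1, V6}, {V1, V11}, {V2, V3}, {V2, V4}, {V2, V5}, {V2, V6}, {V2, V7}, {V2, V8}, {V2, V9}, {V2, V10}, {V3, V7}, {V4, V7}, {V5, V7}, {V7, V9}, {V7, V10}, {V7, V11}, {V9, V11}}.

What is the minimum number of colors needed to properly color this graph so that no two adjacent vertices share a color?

3

V7, V9, V11 form a triangle, so at least 3 colors are needed.
3 colors suffice: color red → {V2, V11}; color blue → {V1, V7, V8}; color green → {V3, V4, V5, V6, V9, V10}. Every edge joins two different colors.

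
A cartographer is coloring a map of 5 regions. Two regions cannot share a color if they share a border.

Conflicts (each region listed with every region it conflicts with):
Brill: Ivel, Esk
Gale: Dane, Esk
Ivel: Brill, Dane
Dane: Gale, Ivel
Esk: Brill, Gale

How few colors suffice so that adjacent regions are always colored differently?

3

The cycle Ivel-Brill-Esk-Gale-Dane-Ivel has odd length 5, so it cannot be 2-colored; at least 3 colors are needed.
3 colors suffice: color 1 → {Dane, Esk}; color 2 → {Brill, Gale}; color 3 → {Ivel}. Each listed conflict is separated.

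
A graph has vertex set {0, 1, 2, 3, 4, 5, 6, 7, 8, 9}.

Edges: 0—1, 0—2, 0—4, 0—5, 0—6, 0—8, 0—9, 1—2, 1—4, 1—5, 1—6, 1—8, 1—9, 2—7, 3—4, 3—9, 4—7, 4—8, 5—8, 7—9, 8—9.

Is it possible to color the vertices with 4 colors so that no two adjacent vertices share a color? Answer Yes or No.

The chromatic number is 4. 0, 1, 5, 8 are pairwise adjacent (a clique of size 4), so at least 4 colors are needed.
4 colors suffice: color a → {0, 3, 7}; color b → {1}; color c → {2, 4, 5, 6, 9}; color d → {8}.
That is already a proper 4-coloring.

Yes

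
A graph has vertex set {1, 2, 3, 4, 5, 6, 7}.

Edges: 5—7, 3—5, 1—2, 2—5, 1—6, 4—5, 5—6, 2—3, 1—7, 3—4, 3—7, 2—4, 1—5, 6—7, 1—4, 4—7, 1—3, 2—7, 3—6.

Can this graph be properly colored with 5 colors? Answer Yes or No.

No

1, 2, 3, 4, 5, 7 form a clique, so at least 6 colors are needed.
So 5 colors are not enough.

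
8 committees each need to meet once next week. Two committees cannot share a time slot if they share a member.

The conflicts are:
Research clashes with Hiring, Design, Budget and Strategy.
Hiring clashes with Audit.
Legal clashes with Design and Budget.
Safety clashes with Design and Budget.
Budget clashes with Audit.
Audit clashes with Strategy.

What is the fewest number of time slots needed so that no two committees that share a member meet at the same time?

Legal and Design conflict, so at least 2 time slots are needed.
Using 2 time slots: Research=1, Hiring=2, Legal=1, Safety=1, Design=2, Budget=2, Audit=1, Strategy=2. Every pair that conflicts lands in different time slots.

2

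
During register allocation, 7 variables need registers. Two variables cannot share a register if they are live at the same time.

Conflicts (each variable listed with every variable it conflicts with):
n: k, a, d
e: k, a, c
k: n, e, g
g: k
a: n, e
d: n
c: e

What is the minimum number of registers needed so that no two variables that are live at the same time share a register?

n and d conflict, so at least 2 registers are needed.
A valid assignment using 2 registers: n=2, e=2, k=1, g=2, a=1, d=1, c=1. Each listed conflict is separated.

2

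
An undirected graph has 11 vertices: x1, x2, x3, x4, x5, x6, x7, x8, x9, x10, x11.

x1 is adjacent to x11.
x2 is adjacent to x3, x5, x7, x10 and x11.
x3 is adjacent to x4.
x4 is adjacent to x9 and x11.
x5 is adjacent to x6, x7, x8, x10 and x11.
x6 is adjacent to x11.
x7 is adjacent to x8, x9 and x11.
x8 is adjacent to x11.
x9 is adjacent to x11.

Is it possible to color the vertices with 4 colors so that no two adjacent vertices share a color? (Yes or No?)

Yes

The chromatic number is 4. x2, x5, x7, x11 are mutually adjacent (a clique of size 4), so at least 4 colors are needed.
4 colors suffice: x1=2, x2=3, x3=1, x4=2, x5=2, x6=3, x7=4, x8=3, x9=3, x10=1, x11=1.
That is already a proper 4-coloring.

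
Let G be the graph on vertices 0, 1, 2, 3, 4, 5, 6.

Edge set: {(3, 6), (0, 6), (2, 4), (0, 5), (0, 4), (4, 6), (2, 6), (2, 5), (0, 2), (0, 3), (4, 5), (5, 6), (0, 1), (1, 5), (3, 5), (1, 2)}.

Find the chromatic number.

5

0, 2, 4, 5, 6 are mutually adjacent (a clique of size 5), so at least 5 colors are needed.
5 colors suffice: color a → {0}; color b → {5}; color c → {1, 6}; color d → {2, 3}; color e → {4}. No two adjacent vertices share a color.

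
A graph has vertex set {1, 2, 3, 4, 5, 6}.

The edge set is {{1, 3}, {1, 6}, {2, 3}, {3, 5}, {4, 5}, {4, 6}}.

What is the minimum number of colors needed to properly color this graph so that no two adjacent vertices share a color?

3

The cycle 5-4-6-1-3-5 has odd length 5, so it cannot be 2-colored; at least 3 colors are needed.
3 colors suffice: color a → {3, 6}; color b → {1, 2, 5}; color c → {4}. No two adjacent vertices share a color.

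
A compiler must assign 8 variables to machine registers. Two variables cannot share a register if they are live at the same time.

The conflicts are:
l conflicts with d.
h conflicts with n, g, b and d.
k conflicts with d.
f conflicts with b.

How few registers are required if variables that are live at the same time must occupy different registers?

2

h and d conflict, so at least 2 registers are needed.
A valid assignment using 2 registers: l=1, h=1, n=2, g=2, k=1, f=1, b=2, d=2. No two conflicting variables share a register.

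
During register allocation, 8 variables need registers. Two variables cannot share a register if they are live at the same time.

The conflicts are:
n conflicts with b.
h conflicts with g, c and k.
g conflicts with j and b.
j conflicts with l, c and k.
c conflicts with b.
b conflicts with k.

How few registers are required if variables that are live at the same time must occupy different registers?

h and k conflict, so at least 2 registers are needed.
A valid assignment using 2 registers: n=2, h=1, g=2, j=1, l=2, c=2, b=1, k=2. Each listed conflict is separated.

2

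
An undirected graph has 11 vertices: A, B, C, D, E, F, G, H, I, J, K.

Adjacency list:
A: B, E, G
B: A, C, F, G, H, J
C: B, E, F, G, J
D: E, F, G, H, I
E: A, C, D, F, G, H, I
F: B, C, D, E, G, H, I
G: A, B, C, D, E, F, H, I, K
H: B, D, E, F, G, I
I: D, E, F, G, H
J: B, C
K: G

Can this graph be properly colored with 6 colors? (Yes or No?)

The chromatic number is 6. D, E, F, G, H, I are mutually adjacent (a clique of size 6), so at least 6 colors are needed.
6 colors suffice: color 1 → {G, J}; color 2 → {B, E, K}; color 3 → {A, F}; color 4 → {C, H}; color 5 → {I}; color 6 → {D}.
That is already a proper 6-coloring.

Yes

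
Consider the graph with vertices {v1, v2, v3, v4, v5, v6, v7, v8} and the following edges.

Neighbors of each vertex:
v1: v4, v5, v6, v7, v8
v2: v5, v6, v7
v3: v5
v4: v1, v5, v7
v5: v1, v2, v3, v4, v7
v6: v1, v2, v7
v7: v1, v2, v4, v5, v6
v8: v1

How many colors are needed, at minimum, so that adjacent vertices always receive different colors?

v1, v4, v5, v7 are pairwise adjacent (a clique of size 4), so at least 4 colors are needed.
4 colors suffice: color 1 → {v3, v7, v8}; color 2 → {v5, v6}; color 3 → {v1, v2}; color 4 → {v4}. No two adjacent vertices share a color.

4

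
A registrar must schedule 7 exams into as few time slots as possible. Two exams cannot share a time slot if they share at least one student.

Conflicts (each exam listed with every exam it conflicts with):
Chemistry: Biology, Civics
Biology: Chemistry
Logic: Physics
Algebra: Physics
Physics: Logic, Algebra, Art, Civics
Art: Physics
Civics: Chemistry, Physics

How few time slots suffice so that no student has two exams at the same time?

Chemistry and Biology conflict, so at least 2 time slots are needed.
Using 2 time slots: Chemistry=1, Biology=2, Logic=2, Algebra=2, Physics=1, Art=2, Civics=2. Every pair that conflicts lands in different time slots.

2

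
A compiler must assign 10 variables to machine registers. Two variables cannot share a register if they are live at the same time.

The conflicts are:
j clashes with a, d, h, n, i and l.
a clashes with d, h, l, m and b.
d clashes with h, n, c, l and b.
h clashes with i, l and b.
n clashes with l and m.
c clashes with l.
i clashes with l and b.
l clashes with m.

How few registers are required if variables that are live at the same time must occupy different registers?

5

j, a, d, h, l pairwise conflict, so at least 5 registers are needed.
5 registers suffice: register 1 → {l, b}; register 2 → {d, i, m}; register 3 → {j, c}; register 4 → {h, n}; register 5 → {a}. Every pair that conflicts lands in different registers.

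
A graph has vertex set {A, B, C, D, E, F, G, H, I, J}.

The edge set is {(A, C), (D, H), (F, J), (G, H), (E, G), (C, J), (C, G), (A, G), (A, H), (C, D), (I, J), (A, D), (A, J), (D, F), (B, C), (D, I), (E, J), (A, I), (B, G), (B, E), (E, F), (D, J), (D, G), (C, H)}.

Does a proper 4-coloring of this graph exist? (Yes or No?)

No

A, C, D, G, H are pairwise adjacent (a clique of size 5), so at least 5 colors are needed.
So 4 colors are not enough.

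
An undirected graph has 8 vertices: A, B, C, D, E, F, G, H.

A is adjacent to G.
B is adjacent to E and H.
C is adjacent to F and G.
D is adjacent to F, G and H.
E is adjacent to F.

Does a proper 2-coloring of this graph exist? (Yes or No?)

The cycle D-F-E-B-H-D has odd length 5, so it cannot be 2-colored; at least 3 colors are needed.
So 2 colors are not enough.

No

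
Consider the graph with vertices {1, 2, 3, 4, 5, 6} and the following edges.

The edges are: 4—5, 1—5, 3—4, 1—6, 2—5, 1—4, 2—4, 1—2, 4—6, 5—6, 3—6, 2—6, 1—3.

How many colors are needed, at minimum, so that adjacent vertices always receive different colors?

1, 2, 4, 5, 6 are mutually adjacent (a clique of size 5), so at least 5 colors are needed.
5 colors suffice: color a → {4}; color b → {1}; color c → {6}; color d → {2, 3}; color e → {5}. Each edge has distinct colors on its endpoints.

5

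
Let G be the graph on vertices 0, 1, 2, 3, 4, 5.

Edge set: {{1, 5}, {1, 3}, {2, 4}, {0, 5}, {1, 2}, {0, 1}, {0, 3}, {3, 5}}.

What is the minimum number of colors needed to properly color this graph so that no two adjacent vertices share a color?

0, 1, 3, 5 form a clique, so at least 4 colors are needed.
4 colors suffice: color red → {1, 4}; color blue → {0, 2}; color green → {5}; color yellow → {3}. Each edge has distinct colors on its endpoints.

4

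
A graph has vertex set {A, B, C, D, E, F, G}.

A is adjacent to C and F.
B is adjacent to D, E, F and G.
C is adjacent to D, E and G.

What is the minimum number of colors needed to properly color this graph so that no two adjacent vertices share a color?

3

The cycle B-F-A-C-D-B has odd length 5, so it cannot be 2-colored; at least 3 colors are needed.
3 colors suffice: color red → {B, C}; color blue → {A, D, E, G}; color green → {F}. Each edge has distinct colors on its endpoints.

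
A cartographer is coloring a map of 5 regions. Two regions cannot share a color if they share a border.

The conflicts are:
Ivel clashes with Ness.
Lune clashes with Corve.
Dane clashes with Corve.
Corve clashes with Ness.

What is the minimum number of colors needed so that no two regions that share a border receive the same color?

2

Dane and Corve conflict, so at least 2 colors are needed.
2 colors suffice: color 1 → {Ivel, Corve}; color 2 → {Lune, Dane, Ness}. No two conflicting regions share a color.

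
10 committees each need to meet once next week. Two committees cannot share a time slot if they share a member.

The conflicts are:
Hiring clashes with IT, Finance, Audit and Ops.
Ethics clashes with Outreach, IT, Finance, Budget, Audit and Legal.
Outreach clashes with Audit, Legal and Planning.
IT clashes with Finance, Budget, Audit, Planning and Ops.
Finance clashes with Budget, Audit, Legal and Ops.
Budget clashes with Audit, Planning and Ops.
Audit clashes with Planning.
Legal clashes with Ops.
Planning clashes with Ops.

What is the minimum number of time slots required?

Ethics, IT, Finance, Budget, Audit pairwise conflict, so at least 5 time slots are needed.
5 time slots suffice: time slot 1 → {Audit, Ops}; time slot 2 → {Finance, Planning}; time slot 3 → {Outreach, IT}; time slot 4 → {Hiring, Budget, Legal}; time slot 5 → {Ethics}. Each listed conflict is separated.

5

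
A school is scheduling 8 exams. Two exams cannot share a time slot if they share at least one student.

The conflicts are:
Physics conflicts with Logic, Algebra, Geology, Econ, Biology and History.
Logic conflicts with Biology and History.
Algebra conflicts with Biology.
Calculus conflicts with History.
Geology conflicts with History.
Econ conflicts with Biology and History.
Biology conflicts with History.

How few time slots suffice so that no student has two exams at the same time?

4

Physics, Econ, Biology, History are mutually in conflict, so at least 4 time slots are needed.
4 time slots suffice: time slot 1 → {Physics, Calculus}; time slot 2 → {Algebra, History}; time slot 3 → {Geology, Biology}; time slot 4 → {Logic, Econ}. Every pair that conflicts lands in different time slots.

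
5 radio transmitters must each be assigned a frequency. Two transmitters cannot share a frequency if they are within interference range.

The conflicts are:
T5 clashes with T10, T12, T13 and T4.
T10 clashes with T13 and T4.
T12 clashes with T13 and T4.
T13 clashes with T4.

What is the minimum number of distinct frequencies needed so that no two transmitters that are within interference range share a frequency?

T5, T12, T13, T4 pairwise conflict, so at least 4 frequencies are needed.
4 frequencies suffice: frequency 1 → {T13}; frequency 2 → {T5}; frequency 3 → {T4}; frequency 4 → {T10, T12}. Every pair that conflicts lands in different frequencies.

4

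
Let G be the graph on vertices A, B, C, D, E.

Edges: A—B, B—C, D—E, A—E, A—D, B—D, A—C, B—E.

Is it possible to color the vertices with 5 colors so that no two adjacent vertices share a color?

Yes

The chromatic number is 4. A, B, D, E are pairwise adjacent (a clique of size 4), so at least 4 colors are needed.
4 colors suffice: color 1 → {B}; color 2 → {A}; color 3 → {C, D}; color 4 → {E}.
Since 5 ≥ 4, a proper 5-coloring certainly exists.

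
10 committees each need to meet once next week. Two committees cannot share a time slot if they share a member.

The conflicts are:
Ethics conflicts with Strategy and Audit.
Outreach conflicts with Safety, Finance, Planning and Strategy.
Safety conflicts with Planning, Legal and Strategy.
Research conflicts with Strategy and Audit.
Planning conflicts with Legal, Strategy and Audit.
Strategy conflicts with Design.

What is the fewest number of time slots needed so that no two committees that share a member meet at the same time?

4

Outreach, Safety, Planning, Strategy all conflict with each other, so at least 4 time slots are needed.
A valid assignment using 4 time slots: Ethics=2, Outreach=4, Safety=3, Finance=1, Research=2, Planning=2, Legal=1, Strategy=1, Audit=1, Design=2. Each listed conflict is separated.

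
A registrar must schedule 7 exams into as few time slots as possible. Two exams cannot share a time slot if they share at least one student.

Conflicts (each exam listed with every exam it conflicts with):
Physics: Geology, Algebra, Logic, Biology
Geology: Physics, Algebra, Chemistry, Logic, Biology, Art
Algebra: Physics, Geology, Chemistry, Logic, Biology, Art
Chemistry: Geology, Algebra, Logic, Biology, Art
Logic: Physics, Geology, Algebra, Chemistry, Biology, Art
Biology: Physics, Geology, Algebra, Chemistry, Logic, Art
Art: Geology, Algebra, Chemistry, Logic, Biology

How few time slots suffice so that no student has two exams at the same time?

Geology, Algebra, Chemistry, Logic, Biology, Art are mutually in conflict, so at least 6 time slots are needed.
A valid assignment using 6 time slots: Physics=5, Geology=1, Algebra=2, Chemistry=6, Logic=4, Biology=3, Art=5. No two conflicting exams share a time slot.

6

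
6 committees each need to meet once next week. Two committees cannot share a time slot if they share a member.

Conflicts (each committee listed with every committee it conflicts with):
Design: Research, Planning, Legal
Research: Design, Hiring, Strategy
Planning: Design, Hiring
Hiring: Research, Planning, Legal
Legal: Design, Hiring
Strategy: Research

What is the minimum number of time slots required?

2

Design and Research conflict, so at least 2 time slots are needed.
2 time slots suffice: time slot 1 → {Design, Hiring, Strategy}; time slot 2 → {Research, Planning, Legal}. Every pair that conflicts lands in different time slots.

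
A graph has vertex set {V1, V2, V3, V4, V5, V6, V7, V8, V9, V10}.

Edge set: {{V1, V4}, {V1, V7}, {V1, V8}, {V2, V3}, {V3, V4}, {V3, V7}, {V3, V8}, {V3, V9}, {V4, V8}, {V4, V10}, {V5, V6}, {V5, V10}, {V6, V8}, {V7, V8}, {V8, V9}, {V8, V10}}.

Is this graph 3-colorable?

The chromatic number is 3. V4, V8, V10 form a triangle, so at least 3 colors are needed.
3 colors suffice: V1=2, V2=1, V3=2, V4=3, V5=1, V6=2, V7=3, V8=1, V9=3, V10=2.
That is already a proper 3-coloring.

Yes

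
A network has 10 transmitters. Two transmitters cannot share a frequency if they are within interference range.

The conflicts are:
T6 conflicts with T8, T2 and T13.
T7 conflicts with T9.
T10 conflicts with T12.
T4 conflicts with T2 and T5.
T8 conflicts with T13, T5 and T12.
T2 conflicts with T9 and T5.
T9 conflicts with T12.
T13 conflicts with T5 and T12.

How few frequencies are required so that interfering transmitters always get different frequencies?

3

T6, T8, T13 are mutually in conflict, so at least 3 frequencies are needed.
Using 3 frequencies: T6=3, T7=1, T10=1, T4=2, T8=1, T2=1, T9=2, T13=2, T5=3, T12=3. Each listed conflict is separated.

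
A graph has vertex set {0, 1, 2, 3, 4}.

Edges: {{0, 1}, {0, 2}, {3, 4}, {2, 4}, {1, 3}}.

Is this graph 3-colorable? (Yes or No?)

The chromatic number is 3. The cycle 1-3-4-2-0-1 has odd length 5, so it cannot be 2-colored; at least 3 colors are needed.
3 colors suffice: color a → {1, 4}; color b → {2, 3}; color c → {0}.
That is already a proper 3-coloring.

Yes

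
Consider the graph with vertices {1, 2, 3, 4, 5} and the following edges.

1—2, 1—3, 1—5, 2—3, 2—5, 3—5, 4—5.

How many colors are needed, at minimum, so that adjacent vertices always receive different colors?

1, 2, 3, 5 form a clique, so at least 4 colors are needed.
One proper 4-coloring: 1=d, 2=c, 3=b, 4=b, 5=a. Each edge has distinct colors on its endpoints.

4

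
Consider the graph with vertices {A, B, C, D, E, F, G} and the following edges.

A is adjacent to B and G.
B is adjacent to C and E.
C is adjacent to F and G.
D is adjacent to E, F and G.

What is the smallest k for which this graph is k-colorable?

3

The cycle D-G-A-B-E-D has odd length 5, so it cannot be 2-colored; at least 3 colors are needed.
3 colors suffice: color 1 → {B, F, G}; color 2 → {A, C, D}; color 3 → {E}. No two adjacent vertices share a color.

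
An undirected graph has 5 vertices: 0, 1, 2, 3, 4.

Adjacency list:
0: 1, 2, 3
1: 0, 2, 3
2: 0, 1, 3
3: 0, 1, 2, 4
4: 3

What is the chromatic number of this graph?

4

0, 1, 2, 3 are pairwise adjacent (a clique of size 4), so at least 4 colors are needed.
A valid assignment using 4 colors: 0=c, 1=d, 2=b, 3=a, 4=b. Each edge has distinct colors on its endpoints.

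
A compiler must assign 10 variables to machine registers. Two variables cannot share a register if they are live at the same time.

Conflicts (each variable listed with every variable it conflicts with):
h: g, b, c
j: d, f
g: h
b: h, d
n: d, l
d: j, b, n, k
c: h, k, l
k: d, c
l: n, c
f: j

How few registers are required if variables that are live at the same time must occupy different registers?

3

The cycle b-d-k-c-h-b has odd length 5, so it cannot be 2-colored; at least 3 registers are needed.
3 registers suffice: register 1 → {g, d, c, f}; register 2 → {h, j, k, l}; register 3 → {b, n}. Every pair that conflicts lands in different registers.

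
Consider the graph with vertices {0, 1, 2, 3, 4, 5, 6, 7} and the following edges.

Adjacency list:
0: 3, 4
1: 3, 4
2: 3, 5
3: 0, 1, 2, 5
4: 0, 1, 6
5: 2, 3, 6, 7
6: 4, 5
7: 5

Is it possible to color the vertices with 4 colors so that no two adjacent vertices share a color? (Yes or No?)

The chromatic number is 3. 2, 3, 5 form a triangle, so at least 3 colors are needed.
3 colors suffice: color a → {4, 5}; color b → {3, 6, 7}; color c → {0, 1, 2}.
Since 4 ≥ 3, a proper 4-coloring certainly exists.

Yes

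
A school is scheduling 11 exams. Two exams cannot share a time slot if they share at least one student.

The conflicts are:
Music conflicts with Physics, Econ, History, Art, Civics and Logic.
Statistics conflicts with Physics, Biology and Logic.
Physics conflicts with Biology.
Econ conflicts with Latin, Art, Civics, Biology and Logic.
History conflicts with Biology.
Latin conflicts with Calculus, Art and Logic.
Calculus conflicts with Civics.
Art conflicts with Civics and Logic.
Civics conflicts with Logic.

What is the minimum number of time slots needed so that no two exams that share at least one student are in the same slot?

Music, Econ, Art, Civics, Logic are mutually in conflict, so at least 5 time slots are needed.
5 time slots suffice: time slot 1 → {Calculus, Biology, Logic}; time slot 2 → {Physics, Econ, History}; time slot 3 → {Music, Statistics, Latin}; time slot 4 → {Art}; time slot 5 → {Civics}. No two conflicting exams share a time slot.

5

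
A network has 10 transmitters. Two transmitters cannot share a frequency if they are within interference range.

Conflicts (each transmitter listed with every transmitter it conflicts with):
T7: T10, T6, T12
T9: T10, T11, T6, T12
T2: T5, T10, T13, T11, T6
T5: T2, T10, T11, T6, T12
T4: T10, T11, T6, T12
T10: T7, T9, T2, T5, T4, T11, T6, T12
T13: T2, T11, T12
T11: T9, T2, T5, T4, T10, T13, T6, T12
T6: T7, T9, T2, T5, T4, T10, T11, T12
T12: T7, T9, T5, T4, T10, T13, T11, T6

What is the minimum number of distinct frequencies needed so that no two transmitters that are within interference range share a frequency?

T5, T10, T11, T6, T12 are mutually in conflict, so at least 5 frequencies are needed.
5 frequencies suffice: frequency 1 → {T10, T13}; frequency 2 → {T6}; frequency 3 → {T2, T12}; frequency 4 → {T7, T11}; frequency 5 → {T9, T5, T4}. No two conflicting transmitters share a frequency.

5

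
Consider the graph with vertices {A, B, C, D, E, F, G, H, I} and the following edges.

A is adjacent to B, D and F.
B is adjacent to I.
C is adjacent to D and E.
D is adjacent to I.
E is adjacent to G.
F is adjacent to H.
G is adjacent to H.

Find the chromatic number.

3

The cycle E-C-D-A-F-H-G-E has odd length 7, so it cannot be 2-colored; at least 3 colors are needed.
One proper 3-coloring: A=1, B=2, C=3, D=2, E=1, F=2, G=2, H=1, I=1. Every edge joins two different colors.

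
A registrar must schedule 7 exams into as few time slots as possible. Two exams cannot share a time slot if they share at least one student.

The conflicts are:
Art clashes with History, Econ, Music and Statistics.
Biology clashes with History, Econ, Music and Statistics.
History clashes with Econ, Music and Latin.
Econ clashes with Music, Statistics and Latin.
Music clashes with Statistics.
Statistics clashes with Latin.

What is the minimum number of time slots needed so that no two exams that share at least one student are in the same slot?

Biology, History, Econ, Music all conflict with each other, so at least 4 time slots are needed.
A valid assignment using 4 time slots: Art=4, Biology=4, History=2, Econ=1, Music=3, Statistics=2, Latin=3. Every pair that conflicts lands in different time slots.

4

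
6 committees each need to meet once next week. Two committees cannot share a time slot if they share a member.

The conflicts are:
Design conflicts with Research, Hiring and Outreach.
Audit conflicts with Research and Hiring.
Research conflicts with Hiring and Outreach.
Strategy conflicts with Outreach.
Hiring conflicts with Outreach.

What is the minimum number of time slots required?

4

Design, Research, Hiring, Outreach are mutually in conflict, so at least 4 time slots are needed.
Using 4 time slots: Design=4, Audit=2, Research=1, Strategy=1, Hiring=3, Outreach=2. No two conflicting committees share a time slot.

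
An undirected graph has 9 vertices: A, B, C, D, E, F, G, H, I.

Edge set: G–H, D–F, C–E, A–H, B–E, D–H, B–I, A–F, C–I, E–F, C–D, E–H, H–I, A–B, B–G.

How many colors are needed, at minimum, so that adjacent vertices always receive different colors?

E and F are adjacent, so at least 2 colors are needed.
2 colors suffice: color red → {B, C, F, H}; color blue → {A, D, E, G, I}. Every edge joins two different colors.

2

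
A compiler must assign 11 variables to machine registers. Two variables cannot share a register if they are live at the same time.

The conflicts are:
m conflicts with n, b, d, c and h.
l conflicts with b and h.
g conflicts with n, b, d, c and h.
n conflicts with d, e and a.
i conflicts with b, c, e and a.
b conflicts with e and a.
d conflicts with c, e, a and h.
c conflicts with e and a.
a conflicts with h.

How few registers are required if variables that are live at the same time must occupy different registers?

3

i, c, e all conflict with each other, so at least 3 registers are needed.
3 registers suffice: register 1 → {l, i, d}; register 2 → {n, b, c, h}; register 3 → {m, g, e, a}. Every pair that conflicts lands in different registers.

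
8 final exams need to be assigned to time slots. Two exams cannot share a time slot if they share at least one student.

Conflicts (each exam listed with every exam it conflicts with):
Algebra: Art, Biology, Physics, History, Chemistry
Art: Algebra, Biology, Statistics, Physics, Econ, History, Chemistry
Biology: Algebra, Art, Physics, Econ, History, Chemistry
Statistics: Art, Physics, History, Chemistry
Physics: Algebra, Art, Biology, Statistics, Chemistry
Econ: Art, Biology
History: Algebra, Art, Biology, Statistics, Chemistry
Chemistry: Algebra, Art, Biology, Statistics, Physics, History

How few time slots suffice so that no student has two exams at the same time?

Algebra, Art, Biology, History, Chemistry pairwise conflict, so at least 5 time slots are needed.
A valid assignment using 5 time slots: Algebra=4, Art=1, Biology=3, Statistics=3, Physics=5, Econ=2, History=5, Chemistry=2. Every pair that conflicts lands in different time slots.

5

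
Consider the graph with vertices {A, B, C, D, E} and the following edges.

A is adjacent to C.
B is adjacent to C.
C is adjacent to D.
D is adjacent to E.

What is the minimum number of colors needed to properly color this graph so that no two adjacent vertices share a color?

2

C and D are adjacent, so at least 2 colors are needed.
2 colors suffice: color 1 → {C, E}; color 2 → {A, B, D}. No two adjacent vertices share a color.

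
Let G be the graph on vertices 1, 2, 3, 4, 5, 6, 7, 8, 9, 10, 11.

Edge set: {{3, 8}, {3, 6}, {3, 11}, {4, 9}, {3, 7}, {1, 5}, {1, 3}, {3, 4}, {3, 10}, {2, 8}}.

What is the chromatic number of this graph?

2

3 and 8 are adjacent, so at least 2 colors are needed.
2 colors suffice: color red → {2, 3, 5, 9}; color blue → {1, 4, 6, 7, 8, 10, 11}. Every edge joins two different colors.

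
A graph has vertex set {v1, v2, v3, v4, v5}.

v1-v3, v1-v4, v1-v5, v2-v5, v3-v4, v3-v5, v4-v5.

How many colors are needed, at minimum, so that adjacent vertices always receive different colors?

v1, v3, v4, v5 form a clique, so at least 4 colors are needed.
4 colors suffice: color 1 → {v5}; color 2 → {v2, v3}; color 3 → {v4}; color 4 → {v1}. No two adjacent vertices share a color.

4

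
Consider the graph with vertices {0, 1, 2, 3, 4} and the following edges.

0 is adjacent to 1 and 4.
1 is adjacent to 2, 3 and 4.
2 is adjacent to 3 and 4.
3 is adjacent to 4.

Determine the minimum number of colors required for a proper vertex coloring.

1, 2, 3, 4 form a clique, so at least 4 colors are needed.
A valid assignment using 4 colors: 0=green, 1=red, 2=yellow, 3=green, 4=blue. Every edge joins two different colors.

4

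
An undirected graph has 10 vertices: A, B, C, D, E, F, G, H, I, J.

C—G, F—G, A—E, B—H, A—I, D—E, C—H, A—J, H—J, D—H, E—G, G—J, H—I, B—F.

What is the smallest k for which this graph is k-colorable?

The cycle D-H-C-G-E-D has odd length 5, so it cannot be 2-colored; at least 3 colors are needed.
One proper 3-coloring: A=red, B=blue, C=blue, D=green, E=blue, F=green, G=red, H=red, I=blue, J=blue. Every edge joins two different colors.

3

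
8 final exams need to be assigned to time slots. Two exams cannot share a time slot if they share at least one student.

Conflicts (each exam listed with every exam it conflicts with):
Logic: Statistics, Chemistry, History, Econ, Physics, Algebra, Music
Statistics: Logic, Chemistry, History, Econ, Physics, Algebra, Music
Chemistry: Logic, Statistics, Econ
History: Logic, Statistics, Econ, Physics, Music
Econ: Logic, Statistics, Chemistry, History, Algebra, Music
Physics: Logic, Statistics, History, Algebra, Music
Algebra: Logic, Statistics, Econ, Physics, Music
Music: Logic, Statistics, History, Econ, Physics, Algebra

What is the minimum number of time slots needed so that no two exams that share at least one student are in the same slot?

Logic, Statistics, Physics, Algebra, Music all conflict with each other, so at least 5 time slots are needed.
Using 5 time slots: Logic=2, Statistics=1, Chemistry=4, History=5, Econ=3, Physics=3, Algebra=5, Music=4. No two conflicting exams share a time slot.

5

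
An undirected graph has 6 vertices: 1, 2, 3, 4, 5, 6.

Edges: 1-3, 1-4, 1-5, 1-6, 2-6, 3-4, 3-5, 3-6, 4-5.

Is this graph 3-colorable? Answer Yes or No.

1, 3, 4, 5 are mutually adjacent (a clique of size 4), so at least 4 colors are needed.
So 3 colors are not enough.

No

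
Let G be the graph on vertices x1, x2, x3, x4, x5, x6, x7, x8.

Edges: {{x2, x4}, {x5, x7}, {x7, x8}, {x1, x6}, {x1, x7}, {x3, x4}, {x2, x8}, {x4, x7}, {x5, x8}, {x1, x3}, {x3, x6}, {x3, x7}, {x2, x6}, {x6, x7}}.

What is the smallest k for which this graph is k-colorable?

4

x1, x3, x6, x7 form a clique, so at least 4 colors are needed.
4 colors suffice: color R → {x2, x7}; color B → {x3, x8}; color G → {x4, x5, x6}; color Y → {x1}. Each edge has distinct colors on its endpoints.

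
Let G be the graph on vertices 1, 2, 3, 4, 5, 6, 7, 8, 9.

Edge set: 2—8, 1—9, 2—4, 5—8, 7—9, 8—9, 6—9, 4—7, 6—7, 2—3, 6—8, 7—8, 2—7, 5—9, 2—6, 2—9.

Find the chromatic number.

5

2, 6, 7, 8, 9 form a clique, so at least 5 colors are needed.
One proper 5-coloring: 1=blue, 2=blue, 3=red, 4=red, 5=blue, 6=purple, 7=yellow, 8=green, 9=red. No two adjacent vertices share a color.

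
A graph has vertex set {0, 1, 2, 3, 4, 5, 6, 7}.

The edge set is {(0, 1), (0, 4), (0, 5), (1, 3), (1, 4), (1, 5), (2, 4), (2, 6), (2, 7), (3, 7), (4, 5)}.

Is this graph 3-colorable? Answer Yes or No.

No

0, 1, 4, 5 are mutually adjacent (a clique of size 4), so at least 4 colors are needed.
So 3 colors are not enough.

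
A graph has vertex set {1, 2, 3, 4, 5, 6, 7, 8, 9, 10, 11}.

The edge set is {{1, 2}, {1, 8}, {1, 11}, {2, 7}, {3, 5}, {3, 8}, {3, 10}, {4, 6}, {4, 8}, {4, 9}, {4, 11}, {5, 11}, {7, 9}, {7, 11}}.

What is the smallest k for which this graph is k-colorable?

The cycle 3-8-4-11-5-3 has odd length 5, so it cannot be 2-colored; at least 3 colors are needed.
3 colors suffice: color a → {1, 3, 4, 7}; color b → {2, 6, 8, 9, 10, 11}; color c → {5}. No two adjacent vertices share a color.

3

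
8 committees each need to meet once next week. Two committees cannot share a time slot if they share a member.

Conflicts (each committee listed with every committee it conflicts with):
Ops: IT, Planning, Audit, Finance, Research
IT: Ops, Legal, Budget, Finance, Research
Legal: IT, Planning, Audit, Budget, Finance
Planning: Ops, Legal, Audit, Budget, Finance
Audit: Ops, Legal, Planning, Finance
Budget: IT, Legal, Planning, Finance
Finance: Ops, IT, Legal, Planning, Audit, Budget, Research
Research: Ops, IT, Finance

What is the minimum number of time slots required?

IT, Legal, Budget, Finance all conflict with each other, so at least 4 time slots are needed.
4 time slots suffice: time slot 1 → {Finance}; time slot 2 → {IT, Planning}; time slot 3 → {Ops, Legal}; time slot 4 → {Audit, Budget, Research}. Every pair that conflicts lands in different time slots.

4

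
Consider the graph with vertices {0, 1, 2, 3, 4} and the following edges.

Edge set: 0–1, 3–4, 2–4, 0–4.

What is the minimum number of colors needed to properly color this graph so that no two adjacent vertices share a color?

2

2 and 4 are adjacent, so at least 2 colors are needed.
2 colors suffice: color red → {1, 4}; color blue → {0, 2, 3}. No two adjacent vertices share a color.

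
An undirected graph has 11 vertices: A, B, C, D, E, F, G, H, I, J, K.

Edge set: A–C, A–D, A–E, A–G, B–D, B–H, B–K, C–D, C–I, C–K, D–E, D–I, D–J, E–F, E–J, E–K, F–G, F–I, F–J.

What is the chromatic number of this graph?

E, F, J form a triangle, so at least 3 colors are needed.
3 colors suffice: color red → {D, F, H, K}; color blue → {B, C, E, G}; color green → {A, I, J}. Every edge joins two different colors.

3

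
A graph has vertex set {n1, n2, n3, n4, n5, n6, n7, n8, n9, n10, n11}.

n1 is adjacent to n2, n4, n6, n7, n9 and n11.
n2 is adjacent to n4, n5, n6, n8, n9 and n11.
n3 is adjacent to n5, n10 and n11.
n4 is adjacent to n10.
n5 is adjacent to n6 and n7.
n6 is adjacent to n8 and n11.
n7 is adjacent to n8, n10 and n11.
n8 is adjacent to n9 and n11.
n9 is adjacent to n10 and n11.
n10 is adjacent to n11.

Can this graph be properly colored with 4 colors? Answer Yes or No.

The chromatic number is 4. n1, n2, n9, n11 are mutually adjacent (a clique of size 4), so at least 4 colors are needed.
4 colors suffice: color 1 → {n4, n5, n11}; color 2 → {n2, n10}; color 3 → {n1, n3, n8}; color 4 → {n6, n7, n9}.
That is already a proper 4-coloring.

Yes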